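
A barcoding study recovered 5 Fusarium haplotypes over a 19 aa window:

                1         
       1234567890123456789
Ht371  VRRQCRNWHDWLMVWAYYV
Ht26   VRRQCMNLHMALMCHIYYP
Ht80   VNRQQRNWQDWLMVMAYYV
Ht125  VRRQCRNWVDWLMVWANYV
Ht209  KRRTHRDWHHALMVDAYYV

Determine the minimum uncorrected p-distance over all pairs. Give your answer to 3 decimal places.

Pairwise Hamming distances:
  Ht371 vs Ht26: 8
  Ht371 vs Ht80: 4
  Ht371 vs Ht125: 2
  Ht371 vs Ht209: 7
  Ht26 vs Ht80: 11
  Ht26 vs Ht125: 10
  Ht26 vs Ht209: 11
  Ht80 vs Ht125: 5
  Ht80 vs Ht209: 9
  Ht125 vs Ht209: 9
The smallest is 2 mismatches, between Ht371 and Ht125; p = 2/19 = 0.105.

0.105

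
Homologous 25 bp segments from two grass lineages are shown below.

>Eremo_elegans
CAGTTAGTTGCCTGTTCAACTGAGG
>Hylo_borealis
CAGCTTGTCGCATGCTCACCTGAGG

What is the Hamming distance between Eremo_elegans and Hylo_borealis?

6

Mismatches occur at site 4 (T→C), site 6 (A→T), site 9 (T→C), site 12 (C→A), site 15 (T→C), site 19 (A→C).
That gives 6 mismatches out of 25 aligned sites, so the Hamming distance is 6.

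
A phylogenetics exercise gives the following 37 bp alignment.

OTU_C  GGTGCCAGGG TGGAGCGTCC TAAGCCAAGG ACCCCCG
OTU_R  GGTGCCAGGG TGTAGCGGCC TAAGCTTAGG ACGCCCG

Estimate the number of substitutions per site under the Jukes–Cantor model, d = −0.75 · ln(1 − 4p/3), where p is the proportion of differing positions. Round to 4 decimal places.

0.1490

The sequences differ at positions 13 (G/T), 18 (T/G), 26 (C/T), 27 (A/T), 33 (C/G).
p = 5/37 = 0.135135.
d = −0.75 · ln(1 − (4/3)·0.135135) = −0.75 · ln(0.819820) = −0.75 · (-0.198670) = 0.1490.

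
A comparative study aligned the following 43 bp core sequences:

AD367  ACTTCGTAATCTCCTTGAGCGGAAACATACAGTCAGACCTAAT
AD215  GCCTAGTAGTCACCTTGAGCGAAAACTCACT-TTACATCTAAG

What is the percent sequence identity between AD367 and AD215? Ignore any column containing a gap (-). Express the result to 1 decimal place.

Excluding the 1 gap column leaves 42 comparable sites.
The sequences differ at positions 1 (A/G), 3 (T/C), 5 (C/A), 9 (A/G), 12 (T/A), 22 (G/A), 27 (A/T), 28 (T/C), 31 (A/T), 34 (C/T), 36 (G/C), 38 (C/T), 43 (T/G).
29 of the 42 comparable sites match, so the percent identity is 29/42 × 100 = 69.0%.

69.0%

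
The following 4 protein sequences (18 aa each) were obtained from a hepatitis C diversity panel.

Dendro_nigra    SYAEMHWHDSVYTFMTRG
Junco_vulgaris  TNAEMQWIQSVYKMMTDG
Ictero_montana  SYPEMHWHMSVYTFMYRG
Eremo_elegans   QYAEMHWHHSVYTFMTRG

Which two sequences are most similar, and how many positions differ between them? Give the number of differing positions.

2

Pairwise Hamming distances:
  Dendro_nigra vs Junco_vulgaris: 8
  Dendro_nigra vs Ictero_montana: 3
  Dendro_nigra vs Eremo_elegans: 2
  Junco_vulgaris vs Ictero_montana: 10
  Junco_vulgaris vs Eremo_elegans: 8
  Ictero_montana vs Eremo_elegans: 4
The smallest is 2, between Dendro_nigra and Eremo_elegans.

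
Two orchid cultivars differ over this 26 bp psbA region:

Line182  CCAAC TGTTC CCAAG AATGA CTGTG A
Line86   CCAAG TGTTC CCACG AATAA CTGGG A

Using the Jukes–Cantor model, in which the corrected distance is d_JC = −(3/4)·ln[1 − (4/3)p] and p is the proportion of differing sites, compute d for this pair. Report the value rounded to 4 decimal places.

Differing sites — 5:C/G; 14:A/C; 19:G/A; 24:T/G.
p = 4/26 = 0.153846.
d = −0.75 · ln(1 − (4/3)·0.153846) = −0.75 · ln(0.794872) = −0.75 · (-0.229574) = 0.1722.

0.1722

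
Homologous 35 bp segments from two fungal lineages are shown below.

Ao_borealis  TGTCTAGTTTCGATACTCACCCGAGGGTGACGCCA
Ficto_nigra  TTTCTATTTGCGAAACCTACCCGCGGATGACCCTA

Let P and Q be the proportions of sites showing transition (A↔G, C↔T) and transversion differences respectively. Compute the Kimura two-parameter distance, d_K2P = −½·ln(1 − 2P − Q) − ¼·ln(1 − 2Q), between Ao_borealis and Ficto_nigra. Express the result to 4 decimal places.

Differing sites — 2:G/T (Tv); 7:G/T (Tv); 10:T/G (Tv); 14:T/A (Tv); 17:T/C (Ti); 18:C/T (Ti); 24:A/C (Tv); 27:G/A (Ti); 32:G/C (Tv); 34:C/T (Ti).
Of the 10 differences, 4 transitions and 6 transversions over 35 sites: P = 4/35 = 0.114286, Q = 6/35 = 0.171429.
d = −0.5·ln(0.599999) − 0.25·ln(0.657142) = −0.5·(-0.510827) − 0.25·(-0.419855) = 0.3604.

0.3604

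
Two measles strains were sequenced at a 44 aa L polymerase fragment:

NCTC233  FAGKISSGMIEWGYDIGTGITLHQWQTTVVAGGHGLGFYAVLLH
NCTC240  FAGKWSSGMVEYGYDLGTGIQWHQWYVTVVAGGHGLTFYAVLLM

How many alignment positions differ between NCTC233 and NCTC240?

Differing sites — 5:I/W; 10:I/V; 12:W/Y; 16:I/L; 21:T/Q; 22:L/W; 26:Q/Y; 27:T/V; 37:G/T; 44:H/M.
That gives 10 mismatches out of 44 aligned sites, so the Hamming distance is 10.

10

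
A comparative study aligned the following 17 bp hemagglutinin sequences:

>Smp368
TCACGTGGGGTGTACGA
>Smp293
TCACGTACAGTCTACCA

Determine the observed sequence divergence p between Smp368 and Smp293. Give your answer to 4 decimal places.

0.2941

Differing sites — 7:G/A; 8:G/C; 9:G/A; 12:G/C; 16:G/C.
There are 5 differences over 17 sites, so p = 5/17 = 0.2941.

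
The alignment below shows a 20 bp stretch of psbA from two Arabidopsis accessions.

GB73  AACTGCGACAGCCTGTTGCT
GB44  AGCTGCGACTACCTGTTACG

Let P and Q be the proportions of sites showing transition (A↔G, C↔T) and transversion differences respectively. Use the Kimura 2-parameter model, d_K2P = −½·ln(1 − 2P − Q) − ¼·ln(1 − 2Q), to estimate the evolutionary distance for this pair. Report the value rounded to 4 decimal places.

0.3112

Differing sites — 2:A/G (Ti); 10:A/T (Tv); 11:G/A (Ti); 18:G/A (Ti); 20:T/G (Tv).
Of the 5 differences, 3 transitions and 2 transversions over 20 sites: P = 3/20 = 0.150000, Q = 2/20 = 0.100000.
d = −0.5·ln(0.600000) − 0.25·ln(0.800000) = −0.5·(-0.510826) − 0.25·(-0.223144) = 0.3112.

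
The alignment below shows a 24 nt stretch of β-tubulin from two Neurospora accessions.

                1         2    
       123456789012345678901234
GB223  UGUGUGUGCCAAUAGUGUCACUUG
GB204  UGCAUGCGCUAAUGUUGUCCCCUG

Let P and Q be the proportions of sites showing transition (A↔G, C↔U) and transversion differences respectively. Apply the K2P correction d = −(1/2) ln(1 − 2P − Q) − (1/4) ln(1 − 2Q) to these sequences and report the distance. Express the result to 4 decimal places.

Mismatches occur at site 3 (U→C, transition), site 4 (G→A, transition), site 7 (U→C, transition), site 10 (C→U, transition), site 14 (A→G, transition), site 15 (G→U, transversion), site 20 (A→C, transversion), site 22 (U→C, transition).
Of the 8 differences, 6 transitions and 2 transversions over 24 sites: P = 6/24 = 0.250000, Q = 2/24 = 0.083333.
d = −0.5·ln(0.416667) − 0.25·ln(0.833334) = −0.5·(-0.875468) − 0.25·(-0.182321) = 0.4833.

0.4833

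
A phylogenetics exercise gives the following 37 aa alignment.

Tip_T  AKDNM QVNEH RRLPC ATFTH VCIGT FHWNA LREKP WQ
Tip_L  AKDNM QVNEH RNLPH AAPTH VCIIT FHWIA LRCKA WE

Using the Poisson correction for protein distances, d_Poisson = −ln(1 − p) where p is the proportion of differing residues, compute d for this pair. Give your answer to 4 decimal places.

0.2787

Differing sites — 12:R/N; 15:C/H; 17:T/A; 18:F/P; 24:G/I; 29:N/I; 33:E/C; 35:P/A; 37:Q/E.
p = 9/37 = 0.243243.
d = −ln(1 − 0.243243) = −ln(0.756757) = 0.2787.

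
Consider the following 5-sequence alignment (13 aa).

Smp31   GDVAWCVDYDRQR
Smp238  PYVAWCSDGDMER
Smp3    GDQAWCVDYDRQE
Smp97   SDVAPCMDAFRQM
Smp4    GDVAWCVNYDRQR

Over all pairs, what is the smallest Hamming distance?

Pairwise Hamming distances:
  Smp31 vs Smp238: 6
  Smp31 vs Smp3: 2
  Smp31 vs Smp97: 6
  Smp31 vs Smp4: 1
  Smp238 vs Smp3: 8
  Smp238 vs Smp97: 9
  Smp238 vs Smp4: 7
  Smp3 vs Smp97: 7
  Smp3 vs Smp4: 3
  Smp97 vs Smp4: 7
The smallest is 1, between Smp31 and Smp4.

1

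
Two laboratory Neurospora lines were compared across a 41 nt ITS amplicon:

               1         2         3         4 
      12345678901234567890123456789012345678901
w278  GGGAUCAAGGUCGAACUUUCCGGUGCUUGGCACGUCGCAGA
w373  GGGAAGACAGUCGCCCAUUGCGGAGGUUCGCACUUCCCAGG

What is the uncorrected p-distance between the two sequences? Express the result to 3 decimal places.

0.341

Mismatches occur at site 5 (U→A), site 6 (C→G), site 8 (A→C), site 9 (G→A), site 14 (A→C), site 15 (A→C), site 17 (U→A), site 20 (C→G), site 24 (U→A), site 26 (C→G), site 29 (G→C), site 34 (G→U), site 37 (G→C), site 41 (A→G).
There are 14 differences over 41 sites, so p = 14/41 = 0.341.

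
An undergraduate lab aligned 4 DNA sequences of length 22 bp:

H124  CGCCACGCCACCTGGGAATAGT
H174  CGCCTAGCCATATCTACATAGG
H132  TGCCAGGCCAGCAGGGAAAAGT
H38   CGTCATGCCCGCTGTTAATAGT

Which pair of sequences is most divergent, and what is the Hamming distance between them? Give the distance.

12

Pairwise Hamming distances:
  H124 vs H174: 9
  H124 vs H132: 5
  H124 vs H38: 6
  H174 vs H132: 12
  H174 vs H38: 10
  H132 vs H38: 8
The largest is 12, between H174 and H132.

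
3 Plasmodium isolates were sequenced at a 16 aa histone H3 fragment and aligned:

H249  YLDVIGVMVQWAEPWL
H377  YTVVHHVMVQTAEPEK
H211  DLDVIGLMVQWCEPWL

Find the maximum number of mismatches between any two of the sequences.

Pairwise Hamming distances:
  H249 vs H377: 7
  H249 vs H211: 3
  H377 vs H211: 10
The largest is 10, between H377 and H211.

10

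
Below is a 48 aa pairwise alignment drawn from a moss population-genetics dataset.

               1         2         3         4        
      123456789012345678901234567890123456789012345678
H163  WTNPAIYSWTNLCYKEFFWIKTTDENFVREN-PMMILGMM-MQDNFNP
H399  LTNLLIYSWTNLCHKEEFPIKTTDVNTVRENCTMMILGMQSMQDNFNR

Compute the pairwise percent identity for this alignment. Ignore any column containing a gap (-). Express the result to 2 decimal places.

Excluding the 2 gap columns leaves 46 comparable sites.
Mismatches occur at site 1 (W/L), site 4 (P/L), site 5 (A/L), site 14 (Y/H), site 17 (F/E), site 19 (W/P), site 25 (E/V), site 27 (F/T), site 33 (P/T), site 40 (M/Q), site 48 (P/R).
35 of the 46 comparable sites match, so the percent identity is 35/46 × 100 = 76.09%.

76.09%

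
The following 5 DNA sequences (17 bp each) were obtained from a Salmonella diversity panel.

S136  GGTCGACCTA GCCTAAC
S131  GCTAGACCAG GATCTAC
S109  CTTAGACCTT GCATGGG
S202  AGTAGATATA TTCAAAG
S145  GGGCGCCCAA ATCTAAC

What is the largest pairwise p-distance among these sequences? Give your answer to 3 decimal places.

Pairwise Hamming distances:
  S136 vs S131: 8
  S136 vs S109: 8
  S136 vs S202: 8
  S136 vs S145: 5
  S131 vs S109: 10
  S131 vs S202: 12
  S131 vs S145: 10
  S109 vs S202: 11
  S109 vs S145: 13
  S202 vs S145: 10
The largest is 13 mismatches, between S109 and S145; p = 13/17 = 0.765.

0.765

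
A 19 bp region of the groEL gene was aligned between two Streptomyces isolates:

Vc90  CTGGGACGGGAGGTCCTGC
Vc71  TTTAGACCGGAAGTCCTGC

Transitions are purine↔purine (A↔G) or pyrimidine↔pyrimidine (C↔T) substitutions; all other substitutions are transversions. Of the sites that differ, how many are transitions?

Differing sites — 1:C/T (Ti); 3:G/T (Tv); 4:G/A (Ti); 8:G/C (Tv); 12:G/A (Ti).
Of the 5 differences, 3 transitions and 2 transversions, so the answer is 3.

3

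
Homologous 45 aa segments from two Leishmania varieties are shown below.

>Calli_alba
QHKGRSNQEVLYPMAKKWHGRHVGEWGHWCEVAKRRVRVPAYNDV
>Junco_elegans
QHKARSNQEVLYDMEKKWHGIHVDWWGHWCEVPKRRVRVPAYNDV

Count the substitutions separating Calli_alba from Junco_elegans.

7

Differing sites — 4:G/A; 13:P/D; 15:A/E; 21:R/I; 24:G/D; 25:E/W; 33:A/P.
That gives 7 mismatches out of 45 aligned sites, so the Hamming distance is 7.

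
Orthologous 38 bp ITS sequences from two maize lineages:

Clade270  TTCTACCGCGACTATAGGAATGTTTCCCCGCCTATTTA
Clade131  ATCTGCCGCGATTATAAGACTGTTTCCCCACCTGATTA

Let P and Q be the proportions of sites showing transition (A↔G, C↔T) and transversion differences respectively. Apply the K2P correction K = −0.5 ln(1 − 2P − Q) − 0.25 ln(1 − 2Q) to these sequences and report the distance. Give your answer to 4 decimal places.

The sequences differ at positions 1 (T/A, transversion), 5 (A/G, transition), 12 (C/T, transition), 17 (G/A, transition), 20 (A/C, transversion), 30 (G/A, transition), 34 (A/G, transition), 35 (T/A, transversion).
Of the 8 differences, 5 transitions and 3 transversions over 38 sites: P = 5/38 = 0.131579, Q = 3/38 = 0.078947.
d = −0.5·ln(0.657895) − 0.25·ln(0.842106) = −0.5·(-0.418710) − 0.25·(-0.171849) = 0.2523.

0.2523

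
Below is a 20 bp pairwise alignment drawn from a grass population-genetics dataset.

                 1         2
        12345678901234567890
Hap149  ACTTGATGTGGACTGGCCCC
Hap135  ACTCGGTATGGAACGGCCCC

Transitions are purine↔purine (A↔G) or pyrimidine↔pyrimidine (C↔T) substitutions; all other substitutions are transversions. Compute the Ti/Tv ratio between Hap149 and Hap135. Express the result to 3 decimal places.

4.000

Mismatches occur at site 4 (T↔C, transition), site 6 (A↔G, transition), site 8 (G↔A, transition), site 13 (C↔A, transversion), site 14 (T↔C, transition).
Of the 5 differences, 4 transitions and 1 transversion, so Ti/Tv = 4/1 = 4.000.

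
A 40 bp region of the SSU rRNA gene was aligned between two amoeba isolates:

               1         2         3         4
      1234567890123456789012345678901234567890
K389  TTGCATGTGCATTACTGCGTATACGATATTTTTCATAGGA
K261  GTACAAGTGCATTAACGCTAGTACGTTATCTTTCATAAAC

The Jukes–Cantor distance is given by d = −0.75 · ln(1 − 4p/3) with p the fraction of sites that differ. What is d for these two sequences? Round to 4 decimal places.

0.4260

Mismatches occur at site 1 (T/G), site 3 (G/A), site 6 (T/A), site 15 (C/A), site 16 (T/C), site 19 (G/T), site 20 (T/A), site 21 (A/G), site 26 (A/T), site 30 (T/C), site 38 (G/A), site 39 (G/A), site 40 (A/C).
p = 13/40 = 0.325000.
d = −0.75 · ln(1 − (4/3)·0.325000) = −0.75 · ln(0.566667) = −0.75 · (-0.567983) = 0.4260.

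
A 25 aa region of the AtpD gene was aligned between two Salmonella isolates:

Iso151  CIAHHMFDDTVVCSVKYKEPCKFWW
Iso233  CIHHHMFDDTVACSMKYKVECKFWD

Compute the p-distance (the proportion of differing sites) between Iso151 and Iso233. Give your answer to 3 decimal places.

0.240

The sequences differ at positions 3 (A/H), 12 (V/A), 15 (V/M), 19 (E/V), 20 (P/E), 25 (W/D).
There are 6 differences over 25 sites, so p = 6/25 = 0.240.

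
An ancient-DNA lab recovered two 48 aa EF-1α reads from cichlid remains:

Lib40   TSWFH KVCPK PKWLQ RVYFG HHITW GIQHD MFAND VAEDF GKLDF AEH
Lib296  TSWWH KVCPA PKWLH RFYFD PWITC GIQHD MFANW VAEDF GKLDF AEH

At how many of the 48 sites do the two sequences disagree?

Mismatches occur at site 4 (F→W), site 10 (K→A), site 15 (Q→H), site 17 (V→F), site 20 (G→D), site 21 (H→P), site 22 (H→W), site 25 (W→C), site 35 (D→W).
That gives 9 mismatches out of 48 aligned sites, so the Hamming distance is 9.

9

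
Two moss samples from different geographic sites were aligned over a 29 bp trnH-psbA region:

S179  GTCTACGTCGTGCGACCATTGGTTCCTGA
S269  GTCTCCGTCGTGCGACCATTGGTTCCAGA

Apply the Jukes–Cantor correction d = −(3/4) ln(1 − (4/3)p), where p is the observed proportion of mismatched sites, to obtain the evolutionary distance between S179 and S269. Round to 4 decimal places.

0.0723

Differing sites — 5:A/C; 27:T/A.
p = 2/29 = 0.068966.
d = −0.75 · ln(1 − (4/3)·0.068966) = −0.75 · ln(0.908045) = −0.75 · (-0.096461) = 0.0723.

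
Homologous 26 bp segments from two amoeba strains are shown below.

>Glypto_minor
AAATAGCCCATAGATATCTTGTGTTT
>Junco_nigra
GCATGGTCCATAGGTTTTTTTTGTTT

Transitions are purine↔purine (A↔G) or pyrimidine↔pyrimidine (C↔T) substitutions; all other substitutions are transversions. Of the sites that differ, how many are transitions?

5

The sequences differ at positions 1 (A/G, transition), 2 (A/C, transversion), 5 (A/G, transition), 7 (C/T, transition), 14 (A/G, transition), 16 (A/T, transversion), 18 (C/T, transition), 21 (G/T, transversion).
Of the 8 differences, 5 transitions and 3 transversions, so the answer is 5.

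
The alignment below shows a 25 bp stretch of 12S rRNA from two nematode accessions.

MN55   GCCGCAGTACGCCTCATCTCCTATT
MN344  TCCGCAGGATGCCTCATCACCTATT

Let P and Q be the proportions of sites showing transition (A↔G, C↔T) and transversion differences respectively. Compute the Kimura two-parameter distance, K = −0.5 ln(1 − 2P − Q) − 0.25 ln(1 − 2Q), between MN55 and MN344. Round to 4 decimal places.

The sequences differ at positions 1 (G/T, transversion), 8 (T/G, transversion), 10 (C/T, transition), 19 (T/A, transversion).
Of the 4 differences, 1 transition and 3 transversions over 25 sites: P = 1/25 = 0.040000, Q = 3/25 = 0.120000.
d = −0.5·ln(0.800000) − 0.25·ln(0.760000) = −0.5·(-0.223144) − 0.25·(-0.274437) = 0.1802.

0.1802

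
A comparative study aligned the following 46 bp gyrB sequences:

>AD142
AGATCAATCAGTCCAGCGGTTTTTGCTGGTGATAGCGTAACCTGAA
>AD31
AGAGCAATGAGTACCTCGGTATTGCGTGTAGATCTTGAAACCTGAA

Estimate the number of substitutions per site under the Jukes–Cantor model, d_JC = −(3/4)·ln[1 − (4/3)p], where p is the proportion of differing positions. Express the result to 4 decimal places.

Mismatches occur at site 4 (T→G), site 9 (C→G), site 13 (C→A), site 15 (A→C), site 16 (G→T), site 21 (T→A), site 24 (T→G), site 25 (G→C), site 26 (C→G), site 29 (G→T), site 30 (T→A), site 34 (A→C), site 35 (G→T), site 36 (C→T), site 38 (T→A).
p = 15/46 = 0.326087.
d = −0.75 · ln(1 − (4/3)·0.326087) = −0.75 · ln(0.565217) = −0.75 · (-0.570546) = 0.4279.

0.4279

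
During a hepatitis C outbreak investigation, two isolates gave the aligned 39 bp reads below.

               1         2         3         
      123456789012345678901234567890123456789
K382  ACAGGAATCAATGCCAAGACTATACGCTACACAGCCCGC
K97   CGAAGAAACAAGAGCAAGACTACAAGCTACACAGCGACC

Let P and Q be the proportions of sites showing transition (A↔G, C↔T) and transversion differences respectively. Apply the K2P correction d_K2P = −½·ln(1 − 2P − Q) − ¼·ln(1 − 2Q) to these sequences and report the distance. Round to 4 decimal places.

0.3975

Differing sites — 1:A/C (Tv); 2:C/G (Tv); 4:G/A (Ti); 8:T/A (Tv); 12:T/G (Tv); 13:G/A (Ti); 14:C/G (Tv); 23:T/C (Ti); 25:C/A (Tv); 36:C/G (Tv); 37:C/A (Tv); 38:G/C (Tv).
Of the 12 differences, 3 transitions and 9 transversions over 39 sites: P = 3/39 = 0.076923, Q = 9/39 = 0.230769.
d = −0.5·ln(0.615385) − 0.25·ln(0.538462) = −0.5·(-0.485507) − 0.25·(-0.619038) = 0.3975.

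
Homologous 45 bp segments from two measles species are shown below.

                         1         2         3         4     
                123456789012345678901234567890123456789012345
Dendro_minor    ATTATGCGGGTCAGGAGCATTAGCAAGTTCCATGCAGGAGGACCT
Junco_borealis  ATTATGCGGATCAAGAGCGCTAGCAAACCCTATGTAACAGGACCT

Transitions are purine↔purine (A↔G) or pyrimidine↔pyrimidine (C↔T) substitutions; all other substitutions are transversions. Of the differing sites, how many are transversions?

The sequences differ at positions 10 (G/A, transition), 14 (G/A, transition), 19 (A/G, transition), 20 (T/C, transition), 27 (G/A, transition), 28 (T/C, transition), 29 (T/C, transition), 31 (C/T, transition), 35 (C/T, transition), 37 (G/A, transition), 38 (G/C, transversion).
Of the 11 differences, 10 transitions and 1 transversion, so the answer is 1.

1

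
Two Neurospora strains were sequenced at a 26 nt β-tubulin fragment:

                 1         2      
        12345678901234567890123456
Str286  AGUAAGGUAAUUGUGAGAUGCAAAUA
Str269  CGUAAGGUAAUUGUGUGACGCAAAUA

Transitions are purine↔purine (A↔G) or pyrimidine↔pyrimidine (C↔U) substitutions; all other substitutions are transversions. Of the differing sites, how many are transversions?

2

Differing sites — 1:A/C (Tv); 16:A/U (Tv); 19:U/C (Ti).
Of the 3 differences, 1 transition and 2 transversions, so the answer is 2.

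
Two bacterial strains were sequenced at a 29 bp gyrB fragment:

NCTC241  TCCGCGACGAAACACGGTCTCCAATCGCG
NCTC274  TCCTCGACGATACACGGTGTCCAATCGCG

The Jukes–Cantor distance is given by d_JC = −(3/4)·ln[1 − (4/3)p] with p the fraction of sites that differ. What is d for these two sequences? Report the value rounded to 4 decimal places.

Mismatches occur at site 4 (G→T), site 11 (A→T), site 19 (C→G).
p = 3/29 = 0.103448.
d = −0.75 · ln(1 − (4/3)·0.103448) = −0.75 · ln(0.862069) = −0.75 · (-0.148420) = 0.1113.

0.1113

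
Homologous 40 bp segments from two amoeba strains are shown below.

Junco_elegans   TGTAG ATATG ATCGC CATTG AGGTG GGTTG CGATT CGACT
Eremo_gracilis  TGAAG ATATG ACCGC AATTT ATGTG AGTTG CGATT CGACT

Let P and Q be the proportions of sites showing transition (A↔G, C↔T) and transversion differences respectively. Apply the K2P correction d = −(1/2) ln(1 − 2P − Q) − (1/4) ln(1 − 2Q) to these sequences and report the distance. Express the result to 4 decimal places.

The sequences differ at positions 3 (T/A, transversion), 12 (T/C, transition), 16 (C/A, transversion), 20 (G/T, transversion), 22 (G/T, transversion), 26 (G/A, transition).
Of the 6 differences, 2 transitions and 4 transversions over 40 sites: P = 2/40 = 0.050000, Q = 4/40 = 0.100000.
d = −0.5·ln(0.800000) − 0.25·ln(0.800000) = −0.5·(-0.223144) − 0.25·(-0.223144) = 0.1674.

0.1674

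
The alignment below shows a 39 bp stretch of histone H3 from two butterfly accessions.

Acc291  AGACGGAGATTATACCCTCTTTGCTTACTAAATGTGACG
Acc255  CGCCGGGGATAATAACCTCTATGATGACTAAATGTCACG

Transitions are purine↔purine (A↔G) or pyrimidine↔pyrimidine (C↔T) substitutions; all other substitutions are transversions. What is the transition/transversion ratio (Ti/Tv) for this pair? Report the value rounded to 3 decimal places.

Mismatches occur at site 1 (A↔C, transversion), site 3 (A↔C, transversion), site 7 (A↔G, transition), site 11 (T↔A, transversion), site 15 (C↔A, transversion), site 21 (T↔A, transversion), site 24 (C↔A, transversion), site 26 (T↔G, transversion), site 36 (G↔C, transversion).
Of the 9 differences, 1 transition and 8 transversions, so Ti/Tv = 1/8 = 0.125.

0.125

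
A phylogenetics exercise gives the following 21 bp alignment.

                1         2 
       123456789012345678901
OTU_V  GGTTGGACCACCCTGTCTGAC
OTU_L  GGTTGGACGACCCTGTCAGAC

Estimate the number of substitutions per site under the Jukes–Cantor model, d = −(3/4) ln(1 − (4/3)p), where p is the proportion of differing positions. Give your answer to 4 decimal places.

0.1019

Mismatches occur at site 9 (C/G), site 18 (T/A).
p = 2/21 = 0.095238.
d = −0.75 · ln(1 − (4/3)·0.095238) = −0.75 · ln(0.873016) = −0.75 · (-0.135801) = 0.1019.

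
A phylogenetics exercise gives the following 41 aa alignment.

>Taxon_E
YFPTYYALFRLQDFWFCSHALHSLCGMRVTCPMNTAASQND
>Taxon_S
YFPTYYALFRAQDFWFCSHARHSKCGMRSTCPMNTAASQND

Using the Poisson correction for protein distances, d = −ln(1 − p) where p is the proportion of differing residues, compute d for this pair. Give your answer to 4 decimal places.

0.1027

Differing sites — 11:L/A; 21:L/R; 24:L/K; 29:V/S.
p = 4/41 = 0.097561.
d = −ln(1 − 0.097561) = −ln(0.902439) = 0.1027.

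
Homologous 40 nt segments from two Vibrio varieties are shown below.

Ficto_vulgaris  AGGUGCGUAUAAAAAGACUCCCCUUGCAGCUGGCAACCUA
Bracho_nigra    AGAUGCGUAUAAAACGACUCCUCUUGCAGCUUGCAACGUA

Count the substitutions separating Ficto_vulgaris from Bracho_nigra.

5

The sequences differ at positions 3 (G/A), 15 (A/C), 22 (C/U), 32 (G/U), 38 (C/G).
That gives 5 mismatches out of 40 aligned sites, so the Hamming distance is 5.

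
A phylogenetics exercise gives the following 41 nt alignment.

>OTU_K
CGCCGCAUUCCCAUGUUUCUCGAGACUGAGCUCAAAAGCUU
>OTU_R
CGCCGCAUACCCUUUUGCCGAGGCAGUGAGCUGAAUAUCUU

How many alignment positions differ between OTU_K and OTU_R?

13

The sequences differ at positions 9 (U/A), 13 (A/U), 15 (G/U), 17 (U/G), 18 (U/C), 20 (U/G), 21 (C/A), 23 (A/G), 24 (G/C), 26 (C/G), 33 (C/G), 36 (A/U), 38 (G/U).
That gives 13 mismatches out of 41 aligned sites, so the Hamming distance is 13.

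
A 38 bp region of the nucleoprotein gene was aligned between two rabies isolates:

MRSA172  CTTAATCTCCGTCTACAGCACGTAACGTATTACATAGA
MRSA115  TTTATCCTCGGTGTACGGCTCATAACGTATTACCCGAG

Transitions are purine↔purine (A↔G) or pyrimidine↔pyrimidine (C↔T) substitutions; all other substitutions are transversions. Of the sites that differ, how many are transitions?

Differing sites — 1:C/T (Ti); 5:A/T (Tv); 6:T/C (Ti); 10:C/G (Tv); 13:C/G (Tv); 17:A/G (Ti); 20:A/T (Tv); 22:G/A (Ti); 34:A/C (Tv); 35:T/C (Ti); 36:A/G (Ti); 37:G/A (Ti); 38:A/G (Ti).
Of the 13 differences, 8 transitions and 5 transversions, so the answer is 8.

8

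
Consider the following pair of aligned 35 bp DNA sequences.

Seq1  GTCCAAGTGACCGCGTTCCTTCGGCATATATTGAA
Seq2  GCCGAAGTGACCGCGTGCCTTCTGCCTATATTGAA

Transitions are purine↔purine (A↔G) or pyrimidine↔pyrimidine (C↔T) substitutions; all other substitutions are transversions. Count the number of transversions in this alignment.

Mismatches occur at site 2 (T→C, transition), site 4 (C→G, transversion), site 17 (T→G, transversion), site 23 (G→T, transversion), site 26 (A→C, transversion).
Of the 5 differences, 1 transition and 4 transversions, so the answer is 4.

4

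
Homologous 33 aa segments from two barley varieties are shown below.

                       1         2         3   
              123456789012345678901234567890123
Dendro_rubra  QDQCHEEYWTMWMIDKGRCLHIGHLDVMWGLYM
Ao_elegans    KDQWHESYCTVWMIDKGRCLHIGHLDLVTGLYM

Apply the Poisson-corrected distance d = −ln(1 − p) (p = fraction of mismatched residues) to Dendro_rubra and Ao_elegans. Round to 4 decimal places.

0.2776

Mismatches occur at site 1 (Q→K), site 4 (C→W), site 7 (E→S), site 9 (W→C), site 11 (M→V), site 27 (V→L), site 28 (M→V), site 29 (W→T).
p = 8/33 = 0.242424.
d = −ln(1 − 0.242424) = −ln(0.757576) = 0.2776.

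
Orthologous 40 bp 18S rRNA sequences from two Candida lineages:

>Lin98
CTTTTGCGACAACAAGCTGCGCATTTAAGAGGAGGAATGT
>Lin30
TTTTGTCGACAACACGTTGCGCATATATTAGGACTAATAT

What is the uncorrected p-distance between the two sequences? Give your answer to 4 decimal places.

0.2750

The sequences differ at positions 1 (C/T), 5 (T/G), 6 (G/T), 15 (A/C), 17 (C/T), 25 (T/A), 28 (A/T), 29 (G/T), 34 (G/C), 35 (G/T), 39 (G/A).
There are 11 differences over 40 sites, so p = 11/40 = 0.2750.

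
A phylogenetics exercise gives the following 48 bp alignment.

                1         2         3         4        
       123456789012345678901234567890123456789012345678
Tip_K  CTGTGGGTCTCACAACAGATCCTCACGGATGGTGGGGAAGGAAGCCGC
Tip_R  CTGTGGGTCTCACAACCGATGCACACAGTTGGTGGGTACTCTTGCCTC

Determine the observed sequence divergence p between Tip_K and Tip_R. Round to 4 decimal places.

The sequences differ at positions 17 (A/C), 21 (C/G), 23 (T/A), 27 (G/A), 29 (A/T), 37 (G/T), 39 (A/C), 40 (G/T), 41 (G/C), 42 (A/T), 43 (A/T), 47 (G/T).
There are 12 differences over 48 sites, so p = 12/48 = 0.2500.

0.2500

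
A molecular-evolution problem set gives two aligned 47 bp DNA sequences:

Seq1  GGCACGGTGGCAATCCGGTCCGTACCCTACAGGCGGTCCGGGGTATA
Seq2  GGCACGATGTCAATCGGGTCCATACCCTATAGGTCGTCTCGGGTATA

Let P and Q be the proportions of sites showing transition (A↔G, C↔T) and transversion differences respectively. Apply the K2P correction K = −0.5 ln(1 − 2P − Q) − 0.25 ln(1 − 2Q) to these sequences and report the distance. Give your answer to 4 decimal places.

The sequences differ at positions 7 (G/A, transition), 10 (G/T, transversion), 16 (C/G, transversion), 22 (G/A, transition), 30 (C/T, transition), 34 (C/T, transition), 35 (G/C, transversion), 39 (C/T, transition), 40 (G/C, transversion).
Of the 9 differences, 5 transitions and 4 transversions over 47 sites: P = 5/47 = 0.106383, Q = 4/47 = 0.085106.
d = −0.5·ln(0.702128) − 0.25·ln(0.829788) = −0.5·(-0.353640) − 0.25·(-0.186585) = 0.2235.

0.2235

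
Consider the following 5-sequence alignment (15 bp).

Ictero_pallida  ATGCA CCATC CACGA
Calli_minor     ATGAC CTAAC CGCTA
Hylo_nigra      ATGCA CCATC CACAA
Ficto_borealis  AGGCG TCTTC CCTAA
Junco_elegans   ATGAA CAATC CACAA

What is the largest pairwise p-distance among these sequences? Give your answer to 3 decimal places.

0.667

Pairwise Hamming distances:
  Ictero_pallida vs Calli_minor: 6
  Ictero_pallida vs Hylo_nigra: 1
  Ictero_pallida vs Ficto_borealis: 7
  Ictero_pallida vs Junco_elegans: 3
  Calli_minor vs Hylo_nigra: 6
  Calli_minor vs Ficto_borealis: 10
  Calli_minor vs Junco_elegans: 5
  Hylo_nigra vs Ficto_borealis: 6
  Hylo_nigra vs Junco_elegans: 2
  Ficto_borealis vs Junco_elegans: 8
The largest is 10 mismatches, between Calli_minor and Ficto_borealis; p = 10/15 = 0.667.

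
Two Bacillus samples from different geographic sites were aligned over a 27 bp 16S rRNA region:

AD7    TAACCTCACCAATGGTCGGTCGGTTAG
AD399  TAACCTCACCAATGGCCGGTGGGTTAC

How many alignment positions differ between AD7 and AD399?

Mismatches occur at site 16 (T↔C), site 21 (C↔G), site 27 (G↔C).
That gives 3 mismatches out of 27 aligned sites, so the Hamming distance is 3.

3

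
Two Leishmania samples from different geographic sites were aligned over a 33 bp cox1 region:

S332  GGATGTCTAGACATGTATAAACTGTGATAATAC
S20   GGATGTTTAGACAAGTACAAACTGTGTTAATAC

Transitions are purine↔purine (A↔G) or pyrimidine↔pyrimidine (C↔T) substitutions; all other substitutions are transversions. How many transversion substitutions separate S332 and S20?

2

The sequences differ at positions 7 (C/T, transition), 14 (T/A, transversion), 18 (T/C, transition), 27 (A/T, transversion).
Of the 4 differences, 2 transitions and 2 transversions, so the answer is 2.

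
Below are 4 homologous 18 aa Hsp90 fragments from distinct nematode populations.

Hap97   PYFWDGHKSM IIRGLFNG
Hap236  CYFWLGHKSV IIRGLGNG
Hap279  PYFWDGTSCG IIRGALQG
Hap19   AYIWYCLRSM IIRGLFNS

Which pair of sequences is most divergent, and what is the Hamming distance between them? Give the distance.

12

Pairwise Hamming distances:
  Hap97 vs Hap236: 4
  Hap97 vs Hap279: 7
  Hap97 vs Hap19: 7
  Hap236 vs Hap279: 9
  Hap236 vs Hap19: 9
  Hap279 vs Hap19: 12
The largest is 12, between Hap279 and Hap19.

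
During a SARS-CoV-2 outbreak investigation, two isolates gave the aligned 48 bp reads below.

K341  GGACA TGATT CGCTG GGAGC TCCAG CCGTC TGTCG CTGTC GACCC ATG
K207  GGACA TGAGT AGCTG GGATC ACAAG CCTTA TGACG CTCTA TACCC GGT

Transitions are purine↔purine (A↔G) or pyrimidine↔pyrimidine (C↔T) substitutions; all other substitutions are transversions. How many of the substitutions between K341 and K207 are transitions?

The sequences differ at positions 9 (T/G, transversion), 11 (C/A, transversion), 19 (G/T, transversion), 21 (T/A, transversion), 23 (C/A, transversion), 28 (G/T, transversion), 30 (C/A, transversion), 33 (T/A, transversion), 38 (G/C, transversion), 40 (C/A, transversion), 41 (G/T, transversion), 46 (A/G, transition), 47 (T/G, transversion), 48 (G/T, transversion).
Of the 14 differences, 1 transition and 13 transversions, so the answer is 1.

1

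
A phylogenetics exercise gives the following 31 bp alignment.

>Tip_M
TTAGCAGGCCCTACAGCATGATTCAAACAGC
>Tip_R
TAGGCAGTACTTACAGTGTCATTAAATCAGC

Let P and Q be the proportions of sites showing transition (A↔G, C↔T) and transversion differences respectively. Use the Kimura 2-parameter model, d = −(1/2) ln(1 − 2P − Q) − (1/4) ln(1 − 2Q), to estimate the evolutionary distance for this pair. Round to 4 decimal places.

Differing sites — 2:T/A (Tv); 3:A/G (Ti); 8:G/T (Tv); 9:C/A (Tv); 11:C/T (Ti); 17:C/T (Ti); 18:A/G (Ti); 20:G/C (Tv); 24:C/A (Tv); 27:A/T (Tv).
Of the 10 differences, 4 transitions and 6 transversions over 31 sites: P = 4/31 = 0.129032, Q = 6/31 = 0.193548.
d = −0.5·ln(0.548388) − 0.25·ln(0.612904) = −0.5·(-0.600772) − 0.25·(-0.489547) = 0.4228.

0.4228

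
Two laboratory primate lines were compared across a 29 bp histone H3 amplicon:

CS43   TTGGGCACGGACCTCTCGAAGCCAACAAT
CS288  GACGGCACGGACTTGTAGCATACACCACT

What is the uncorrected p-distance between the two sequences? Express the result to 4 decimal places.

0.3793

Differing sites — 1:T/G; 2:T/A; 3:G/C; 13:C/T; 15:C/G; 17:C/A; 19:A/C; 21:G/T; 22:C/A; 25:A/C; 28:A/C.
There are 11 differences over 29 sites, so p = 11/29 = 0.3793.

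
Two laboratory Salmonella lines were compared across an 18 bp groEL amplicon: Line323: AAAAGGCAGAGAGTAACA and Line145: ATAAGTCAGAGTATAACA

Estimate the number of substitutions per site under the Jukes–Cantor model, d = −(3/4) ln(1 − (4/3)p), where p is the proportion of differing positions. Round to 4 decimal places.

0.2635

Differing sites — 2:A/T; 6:G/T; 12:A/T; 13:G/A.
p = 4/18 = 0.222222.
d = −0.75 · ln(1 − (4/3)·0.222222) = −0.75 · ln(0.703704) = −0.75 · (-0.351397) = 0.2635.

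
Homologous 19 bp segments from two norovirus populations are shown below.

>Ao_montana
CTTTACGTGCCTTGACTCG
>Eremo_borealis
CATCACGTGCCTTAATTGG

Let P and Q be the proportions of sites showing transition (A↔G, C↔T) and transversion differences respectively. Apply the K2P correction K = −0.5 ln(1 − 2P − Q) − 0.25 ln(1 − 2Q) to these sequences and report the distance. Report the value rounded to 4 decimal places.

0.3324

Differing sites — 2:T/A (Tv); 4:T/C (Ti); 14:G/A (Ti); 16:C/T (Ti); 18:C/G (Tv).
Of the 5 differences, 3 transitions and 2 transversions over 19 sites: P = 3/19 = 0.157895, Q = 2/19 = 0.105263.
d = −0.5·ln(0.578947) − 0.25·ln(0.789474) = −0.5·(-0.546544) − 0.25·(-0.236388) = 0.3324.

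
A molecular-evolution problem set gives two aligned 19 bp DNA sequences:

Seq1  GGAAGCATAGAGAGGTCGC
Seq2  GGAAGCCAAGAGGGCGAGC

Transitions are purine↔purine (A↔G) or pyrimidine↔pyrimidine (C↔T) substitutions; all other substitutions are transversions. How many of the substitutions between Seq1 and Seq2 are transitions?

Differing sites — 7:A/C (Tv); 8:T/A (Tv); 13:A/G (Ti); 15:G/C (Tv); 16:T/G (Tv); 17:C/A (Tv).
Of the 6 differences, 1 transition and 5 transversions, so the answer is 1.

1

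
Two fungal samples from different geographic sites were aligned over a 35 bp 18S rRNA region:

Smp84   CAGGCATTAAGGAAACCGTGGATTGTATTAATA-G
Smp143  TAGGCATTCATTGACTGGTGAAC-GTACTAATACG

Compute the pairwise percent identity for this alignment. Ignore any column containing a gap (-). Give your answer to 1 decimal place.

66.7%

Excluding the 2 gap columns leaves 33 comparable sites.
The sequences differ at positions 1 (C/T), 9 (A/C), 11 (G/T), 12 (G/T), 13 (A/G), 15 (A/C), 16 (C/T), 17 (C/G), 21 (G/A), 23 (T/C), 28 (T/C).
22 of the 33 comparable sites match, so the percent identity is 22/33 × 100 = 66.7%.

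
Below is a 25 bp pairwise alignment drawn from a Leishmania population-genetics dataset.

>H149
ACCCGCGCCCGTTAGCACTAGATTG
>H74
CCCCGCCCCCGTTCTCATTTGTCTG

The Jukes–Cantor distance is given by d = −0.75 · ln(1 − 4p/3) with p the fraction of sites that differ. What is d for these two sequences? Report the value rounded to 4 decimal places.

Mismatches occur at site 1 (A/C), site 7 (G/C), site 14 (A/C), site 15 (G/T), site 18 (C/T), site 20 (A/T), site 22 (A/T), site 23 (T/C).
p = 8/25 = 0.320000.
d = −0.75 · ln(1 − (4/3)·0.320000) = −0.75 · ln(0.573333) = −0.75 · (-0.556289) = 0.4172.

0.4172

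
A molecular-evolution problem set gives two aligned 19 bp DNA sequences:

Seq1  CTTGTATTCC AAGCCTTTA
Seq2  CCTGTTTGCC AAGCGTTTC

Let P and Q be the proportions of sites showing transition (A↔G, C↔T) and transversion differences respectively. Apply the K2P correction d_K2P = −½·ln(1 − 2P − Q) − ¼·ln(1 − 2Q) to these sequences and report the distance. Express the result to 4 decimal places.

Mismatches occur at site 2 (T↔C, transition), site 6 (A↔T, transversion), site 8 (T↔G, transversion), site 15 (C↔G, transversion), site 19 (A↔C, transversion).
Of the 5 differences, 1 transition and 4 transversions over 19 sites: P = 1/19 = 0.052632, Q = 4/19 = 0.210526.
d = −0.5·ln(0.684210) − 0.25·ln(0.578948) = −0.5·(-0.379490) − 0.25·(-0.546543) = 0.3264.

0.3264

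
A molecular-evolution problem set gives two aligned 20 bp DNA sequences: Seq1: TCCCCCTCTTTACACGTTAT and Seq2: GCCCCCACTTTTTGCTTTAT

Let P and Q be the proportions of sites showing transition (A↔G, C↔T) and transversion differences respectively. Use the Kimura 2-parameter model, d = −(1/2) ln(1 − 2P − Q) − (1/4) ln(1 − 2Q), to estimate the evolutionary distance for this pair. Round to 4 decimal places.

Mismatches occur at site 1 (T↔G, transversion), site 7 (T↔A, transversion), site 12 (A↔T, transversion), site 13 (C↔T, transition), site 14 (A↔G, transition), site 16 (G↔T, transversion).
Of the 6 differences, 2 transitions and 4 transversions over 20 sites: P = 2/20 = 0.100000, Q = 4/20 = 0.200000.
d = −0.5·ln(0.600000) − 0.25·ln(0.600000) = −0.5·(-0.510826) − 0.25·(-0.510826) = 0.3831.

0.3831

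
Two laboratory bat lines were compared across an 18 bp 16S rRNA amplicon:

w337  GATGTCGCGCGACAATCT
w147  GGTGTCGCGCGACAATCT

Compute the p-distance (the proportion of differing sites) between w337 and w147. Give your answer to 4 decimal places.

0.0556

A single mismatch occurs at site 2 (A/G).
There are 1 differences over 18 sites, so p = 1/18 = 0.0556.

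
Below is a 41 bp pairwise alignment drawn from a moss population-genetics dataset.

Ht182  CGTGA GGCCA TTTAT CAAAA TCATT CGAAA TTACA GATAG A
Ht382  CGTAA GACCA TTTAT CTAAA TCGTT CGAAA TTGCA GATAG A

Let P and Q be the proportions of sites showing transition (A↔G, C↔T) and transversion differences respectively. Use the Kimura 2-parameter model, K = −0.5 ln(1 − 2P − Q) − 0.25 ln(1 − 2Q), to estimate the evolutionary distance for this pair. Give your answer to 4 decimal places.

Differing sites — 4:G/A (Ti); 7:G/A (Ti); 17:A/T (Tv); 23:A/G (Ti); 33:A/G (Ti).
Of the 5 differences, 4 transitions and 1 transversion over 41 sites: P = 4/41 = 0.097561, Q = 1/41 = 0.024390.
d = −0.5·ln(0.780488) − 0.25·ln(0.951220) = −0.5·(-0.247836) − 0.25·(-0.050010) = 0.1364.

0.1364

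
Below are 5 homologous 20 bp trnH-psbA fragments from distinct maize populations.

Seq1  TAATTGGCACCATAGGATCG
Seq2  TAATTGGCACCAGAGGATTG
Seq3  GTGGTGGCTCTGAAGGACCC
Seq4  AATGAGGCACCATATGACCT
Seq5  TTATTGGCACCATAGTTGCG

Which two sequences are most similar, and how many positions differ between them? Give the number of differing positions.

Pairwise Hamming distances:
  Seq1 vs Seq2: 2
  Seq1 vs Seq3: 10
  Seq1 vs Seq4: 7
  Seq1 vs Seq5: 4
  Seq2 vs Seq3: 11
  Seq2 vs Seq4: 9
  Seq2 vs Seq5: 6
  Seq3 vs Seq4: 10
  Seq3 vs Seq5: 11
  Seq4 vs Seq5: 10
The smallest is 2, between Seq1 and Seq2.

2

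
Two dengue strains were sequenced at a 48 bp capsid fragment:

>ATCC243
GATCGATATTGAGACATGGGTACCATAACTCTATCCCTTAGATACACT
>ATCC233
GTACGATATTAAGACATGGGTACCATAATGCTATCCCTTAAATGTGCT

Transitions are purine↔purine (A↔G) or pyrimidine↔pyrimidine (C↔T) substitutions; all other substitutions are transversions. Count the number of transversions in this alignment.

Differing sites — 2:A/T (Tv); 3:T/A (Tv); 11:G/A (Ti); 29:C/T (Ti); 30:T/G (Tv); 41:G/A (Ti); 44:A/G (Ti); 45:C/T (Ti); 46:A/G (Ti).
Of the 9 differences, 6 transitions and 3 transversions, so the answer is 3.

3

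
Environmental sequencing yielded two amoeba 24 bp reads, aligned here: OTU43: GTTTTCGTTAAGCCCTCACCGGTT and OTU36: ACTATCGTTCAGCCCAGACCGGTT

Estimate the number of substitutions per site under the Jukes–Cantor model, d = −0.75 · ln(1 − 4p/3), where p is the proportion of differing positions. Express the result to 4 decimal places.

Differing sites — 1:G/A; 2:T/C; 4:T/A; 10:A/C; 16:T/A; 17:C/G.
p = 6/24 = 0.250000.
d = −0.75 · ln(1 − (4/3)·0.250000) = −0.75 · ln(0.666667) = −0.75 · (-0.405465) = 0.3041.

0.3041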